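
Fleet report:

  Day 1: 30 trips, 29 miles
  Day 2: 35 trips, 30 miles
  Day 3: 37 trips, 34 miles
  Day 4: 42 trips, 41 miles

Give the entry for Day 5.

44 trips, 51 miles

For the trips, alternating steps +5, +2, +5, +2, …: 30, 35, 37, 42 → 44.
For the miles, differences are 1, 4, 7, … (increasing by 3 each time): 29, 30, 34, 41 → 51.
Putting it together: 44 trips, 51 miles.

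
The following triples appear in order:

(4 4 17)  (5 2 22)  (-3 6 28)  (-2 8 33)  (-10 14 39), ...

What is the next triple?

(-9 22 44)

First part goes 4, 5, -3, -2, -10 → -9 (alternating steps +1, −8, +1, −8, …).
For the second part, each term is the sum of the two before it: 4, 2, 6, 8, 14 → 22.
Third part: alternating steps +5, +6, +5, +6, …; 17, 22, 28, 33, 39 → 44.
Combining the parts gives (-9 22 44).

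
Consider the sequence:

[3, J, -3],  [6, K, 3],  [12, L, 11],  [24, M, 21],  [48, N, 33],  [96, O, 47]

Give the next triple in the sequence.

[192, P, 63]

First value: ×2 each step; 3, 6, 12, 24, 48, 96 → 192.
Letter goes J, K, L, M, N, O → P (letters move forward 1 place in the alphabet).
Third value goes -3, 3, 11, 21, 33, 47 → 63 (differences are 6, 8, 10, … (increasing by 2 each time)).
Combining the parts gives [192, P, 63].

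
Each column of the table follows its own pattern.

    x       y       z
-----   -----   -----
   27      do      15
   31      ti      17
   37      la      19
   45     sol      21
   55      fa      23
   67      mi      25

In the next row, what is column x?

Column x — differences are 4, 6, 8, … (increasing by 2 each time): 27, 31, 37, 45, 55, 67 → 81.

81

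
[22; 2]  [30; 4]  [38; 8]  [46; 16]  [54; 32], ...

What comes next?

[62; 64]

First part — +8 each step: 22, 30, 38, 46, 54 → 62.
For the second part, ×2 each step: 2, 4, 8, 16, 32 → 64.
So the next pair is [62; 64].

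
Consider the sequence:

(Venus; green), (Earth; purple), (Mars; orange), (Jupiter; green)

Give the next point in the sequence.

(Saturn; purple)

Planet: Venus, Earth, Mars, Jupiter → Saturn (runs through the planets Mercury→Neptune).
Colour: green, purple, orange, green → purple (repeats green → purple → orange).
Combining the parts gives (Saturn; purple).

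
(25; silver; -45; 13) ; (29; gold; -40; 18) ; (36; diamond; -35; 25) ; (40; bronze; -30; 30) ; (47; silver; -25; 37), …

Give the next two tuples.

(51; gold; -20; 42), (58; diamond; -15; 49)

First coordinate — alternating steps +4, +7, +4, +7, …: 25, 29, 36, 40, 47 → 51 → 58.
Rank — repeats silver → gold → diamond → bronze: silver, gold, diamond, bronze, silver → gold → diamond.
Third coordinate: +5 each step; -45, -40, -35, -30, -25 → -20 → -15.
For the fourth coordinate, alternating steps +5, +7, +5, +7, …: 13, 18, 25, 30, 37 → 42 → 49.
Putting the parts together: (51; gold; -20; 42) and then (58; diamond; -15; 49).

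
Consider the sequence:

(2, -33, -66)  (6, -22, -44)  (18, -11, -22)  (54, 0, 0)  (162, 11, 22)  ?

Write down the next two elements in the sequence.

First coordinate goes 2, 6, 18, 54, 162 → 486 → 1458 (×3 each step).
Second coordinate: -33, -22, -11, 0, 11 → 22 → 33 (+11 each step).
Third coordinate: always 2 × the second coordinate, so -66, -44, -22, 0, 22 → 44 → 66.
Putting the parts together: (486, 22, 44) and then (1458, 33, 66).

(486, 22, 44), (1458, 33, 66)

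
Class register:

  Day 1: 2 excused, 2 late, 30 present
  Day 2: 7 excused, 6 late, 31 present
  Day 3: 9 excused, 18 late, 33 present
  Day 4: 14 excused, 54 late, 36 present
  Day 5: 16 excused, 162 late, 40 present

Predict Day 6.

Excused: alternating steps +5, +2, +5, +2, …, so 2, 7, 9, 14, 16 → 21.
For the late, ×3 each step: 2, 6, 18, 54, 162 → 486.
Present: differences are 1, 2, 3, … (increasing by 1 each time), so 30, 31, 33, 36, 40 → 45.
So the next line is 21 excused, 486 late, 45 present.

21 excused, 486 late, 45 present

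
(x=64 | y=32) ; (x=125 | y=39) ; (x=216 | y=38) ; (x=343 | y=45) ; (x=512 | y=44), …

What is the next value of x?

X goes 64, 125, 216, 343, 512 → 729 (perfect cubes: 4³, 5³, 6³, …).
Y: 32, 39, 38, 45, 44 → 51 (alternating steps +7, −1, +7, −1, …).

729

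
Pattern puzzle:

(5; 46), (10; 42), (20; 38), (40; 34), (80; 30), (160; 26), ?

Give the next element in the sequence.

(320; 22)

First entry goes 5, 10, 20, 40, 80, 160 → 320 (×2 each step).
Second entry goes 46, 42, 38, 34, 30, 26 → 22 (−4 each step).
Putting it together: (320; 22).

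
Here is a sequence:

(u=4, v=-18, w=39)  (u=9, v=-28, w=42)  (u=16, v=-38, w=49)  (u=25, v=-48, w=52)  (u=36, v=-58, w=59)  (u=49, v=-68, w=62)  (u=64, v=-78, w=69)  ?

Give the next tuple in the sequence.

(u=81, v=-88, w=72)

U — perfect squares: 2², 3², 4², …: 4, 9, 16, 25, 36, 49, 64 → 81.
V — −10 each step: -18, -28, -38, -48, -58, -68, -78 → -88.
W: 39, 42, 49, 52, 59, 62, 69 → 72 (alternating steps +3, +7, +3, +7, …).
Putting it together: (u=81, v=-88, w=72).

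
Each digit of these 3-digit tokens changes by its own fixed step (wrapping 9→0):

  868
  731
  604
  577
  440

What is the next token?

For the first digit, −1 each step, mod 10: 8, 7, 6, 5, 4 → 3.
For the second digit, −3 each step, mod 10: 6, 3, 0, 7, 4 → 1.
Third digit: +3 each step, mod 10, so 8, 1, 4, 7, 0 → 3.
Putting it together: 313.

313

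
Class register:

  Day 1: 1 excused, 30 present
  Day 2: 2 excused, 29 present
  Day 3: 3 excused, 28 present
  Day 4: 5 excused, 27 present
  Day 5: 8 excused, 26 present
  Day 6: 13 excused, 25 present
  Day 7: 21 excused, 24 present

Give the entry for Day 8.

Excused: each term is the sum of the two before it, so 1, 2, 3, 5, 8, 13, 21 → 34.
Present: −1 each step, so 30, 29, 28, 27, 26, 25, 24 → 23.
So the next line is 34 excused, 23 present.

34 excused, 23 present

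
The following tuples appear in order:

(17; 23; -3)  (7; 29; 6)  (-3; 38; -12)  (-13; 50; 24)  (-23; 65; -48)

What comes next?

(-33; 83; 96)

First value: −10 each step; 17, 7, -3, -13, -23 → -33.
For the second value, differences are 6, 9, 12, … (increasing by 3 each time): 23, 29, 38, 50, 65 → 83.
Third value: -3, 6, -12, 24, -48 → 96 (×(-2) each step).
Combining the parts gives (-33; 83; 96).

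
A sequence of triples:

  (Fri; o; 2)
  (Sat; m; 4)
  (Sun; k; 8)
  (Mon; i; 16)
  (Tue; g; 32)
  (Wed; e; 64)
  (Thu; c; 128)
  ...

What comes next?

(Fri; a; 256)

Day — runs through the weekdays Mon→Sun: Fri, Sat, Sun, Mon, Tue, Wed, Thu → Fri.
Letter: o, m, k, i, g, e, c → a (letters move back 2 places in the alphabet).
Third value: 2, 4, 8, 16, 32, 64, 128 → 256 (×2 each step).
So the next triple is (Fri; a; 256).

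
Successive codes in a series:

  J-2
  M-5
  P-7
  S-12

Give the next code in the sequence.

Letter: J, M, P, S → V (letters move forward 3 places in the alphabet).
Second component: 2, 5, 7, 12 → 19 (each term is the sum of the two before it).
Combining the parts gives V-19.

V-19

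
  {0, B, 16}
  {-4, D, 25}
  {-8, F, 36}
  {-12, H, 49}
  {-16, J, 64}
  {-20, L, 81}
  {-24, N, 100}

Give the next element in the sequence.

{-28, P, 121}

First entry goes 0, -4, -8, -12, -16, -20, -24 → -28 (−4 each step).
Letter goes B, D, F, H, J, L, N → P (letters move forward 2 places in the alphabet).
Third entry goes 16, 25, 36, 49, 64, 81, 100 → 121 (perfect squares: 4², 5², 6², …).
So the next element is {-28, P, 121}.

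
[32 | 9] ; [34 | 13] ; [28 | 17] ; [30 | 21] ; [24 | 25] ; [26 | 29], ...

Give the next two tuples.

First component: alternating steps +2, −6, +2, −6, …; 32, 34, 28, 30, 24, 26 → 20 → 22.
Second component goes 9, 13, 17, 21, 25, 29 → 33 → 37 (+4 each step).
So the next two tuples are [20 | 33] and [22 | 37].

[20 | 33], [22 | 37]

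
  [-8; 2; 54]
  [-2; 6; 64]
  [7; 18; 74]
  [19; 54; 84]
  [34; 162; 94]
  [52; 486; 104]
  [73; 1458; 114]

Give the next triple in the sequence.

[97; 4374; 124]

First slot: -8, -2, 7, 19, 34, 52, 73 → 97 (differences are 6, 9, 12, … (increasing by 3 each time)).
Second slot: ×3 each step; 2, 6, 18, 54, 162, 486, 1458 → 4374.
Third slot goes 54, 64, 74, 84, 94, 104, 114 → 124 (+10 each step).
So the next triple is [97; 4374; 124].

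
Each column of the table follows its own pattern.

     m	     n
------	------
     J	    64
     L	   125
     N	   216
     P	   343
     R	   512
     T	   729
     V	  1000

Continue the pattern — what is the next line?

Column m goes J, L, N, P, R, T, V → X (letters move forward 2 places in the alphabet).
Column n: perfect cubes: 4³, 5³, 6³, …; 64, 125, 216, 343, 512, 729, 1000 → 1331.
Putting it together: X  1331.

X  1331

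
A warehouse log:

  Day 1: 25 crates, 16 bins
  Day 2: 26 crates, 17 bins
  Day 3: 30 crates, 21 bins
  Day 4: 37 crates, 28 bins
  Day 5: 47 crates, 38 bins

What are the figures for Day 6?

60 crates, 51 bins

Crates: differences are 1, 4, 7, … (increasing by 3 each time), so 25, 26, 30, 37, 47 → 60.
Bins: 16, 17, 21, 28, 38 → 51 (always 9 less than the crates).
Putting it together: 60 crates, 51 bins.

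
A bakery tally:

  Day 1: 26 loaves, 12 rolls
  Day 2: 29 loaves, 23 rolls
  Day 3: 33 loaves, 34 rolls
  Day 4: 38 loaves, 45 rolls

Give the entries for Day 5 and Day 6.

44 loaves, 56 rolls; 51 loaves, 67 rolls

Loaves: differences are 3, 4, 5, … (increasing by 1 each time), so 26, 29, 33, 38 → 44 → 51.
Rolls: +11 each step; 12, 23, 34, 45 → 56 → 67.
Putting the parts together: 44 loaves, 56 rolls and then 51 loaves, 67 rolls.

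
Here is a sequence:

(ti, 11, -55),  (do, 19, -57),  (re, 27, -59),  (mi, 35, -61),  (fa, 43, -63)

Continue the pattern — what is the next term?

Note: ti, do, re, mi, fa → sol (runs through the solfège scale do→ti).
Second component: +8 each step; 11, 19, 27, 35, 43 → 51.
Third component — −2 each step: -55, -57, -59, -61, -63 → -65.
Putting it together: (sol, 51, -65).

(sol, 51, -65)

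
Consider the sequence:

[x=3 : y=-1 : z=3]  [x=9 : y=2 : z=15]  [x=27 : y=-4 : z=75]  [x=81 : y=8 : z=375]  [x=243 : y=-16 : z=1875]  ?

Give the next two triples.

[x=729 : y=32 : z=9375], [x=2187 : y=-64 : z=46875]

X: ×3 each step, so 3, 9, 27, 81, 243 → 729 → 2187.
Y — ×(-2) each step: -1, 2, -4, 8, -16 → 32 → -64.
Z: 3, 15, 75, 375, 1875 → 9375 → 46875 (×5 each step).
So the next two triples are [x=729 : y=32 : z=9375] and [x=2187 : y=-64 : z=46875].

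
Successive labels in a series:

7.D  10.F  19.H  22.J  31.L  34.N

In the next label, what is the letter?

P

Letter goes D, F, H, J, L, N → P (letters move forward 2 places in the alphabet).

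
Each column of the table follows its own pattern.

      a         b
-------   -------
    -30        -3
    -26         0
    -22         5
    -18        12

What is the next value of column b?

Column a goes -30, -26, -22, -18 → -14 (+4 each step).
For the column b, differences are 3, 5, 7, … (increasing by 2 each time): -3, 0, 5, 12 → 21.

21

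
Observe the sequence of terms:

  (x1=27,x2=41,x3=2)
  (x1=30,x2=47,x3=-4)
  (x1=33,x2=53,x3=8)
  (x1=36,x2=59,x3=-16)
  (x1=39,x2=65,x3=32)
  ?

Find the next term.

X1: 27, 30, 33, 36, 39 → 42 (+3 each step).
X2: +6 each step, so 41, 47, 53, 59, 65 → 71.
X3: ×(-2) each step; 2, -4, 8, -16, 32 → -64.
So the next term is (x1=42,x2=71,x3=-64).

(x1=42,x2=71,x3=-64)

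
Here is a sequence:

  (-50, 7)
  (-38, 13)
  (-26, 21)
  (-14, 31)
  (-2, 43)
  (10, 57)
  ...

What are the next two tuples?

(22, 73), (34, 91)

For the first value, +12 each step: -50, -38, -26, -14, -2, 10 → 22 → 34.
Second value goes 7, 13, 21, 31, 43, 57 → 73 → 91 (differences are 6, 8, 10, … (increasing by 2 each time)).
Putting the parts together: (22, 73) and then (34, 91).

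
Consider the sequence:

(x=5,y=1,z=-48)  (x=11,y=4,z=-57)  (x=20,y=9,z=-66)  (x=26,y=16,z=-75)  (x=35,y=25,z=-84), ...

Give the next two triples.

X goes 5, 11, 20, 26, 35 → 41 → 50 (alternating steps +6, +9, +6, +9, …).
Y: 1, 4, 9, 16, 25 → 36 → 49 (perfect squares: 1², 2², 3², …).
Z goes -48, -57, -66, -75, -84 → -93 → -102 (−9 each step).
Putting the parts together: (x=41,y=36,z=-93) and then (x=50,y=49,z=-102).

(x=41,y=36,z=-93), (x=50,y=49,z=-102)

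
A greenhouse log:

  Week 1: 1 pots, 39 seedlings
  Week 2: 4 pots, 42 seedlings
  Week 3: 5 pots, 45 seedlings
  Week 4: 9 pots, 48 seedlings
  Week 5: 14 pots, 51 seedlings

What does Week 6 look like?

Pots goes 1, 4, 5, 9, 14 → 23 (each term is the sum of the two before it).
Seedlings: +3 each step; 39, 42, 45, 48, 51 → 54.
Combining the parts gives 23 pots, 54 seedlings.

23 pots, 54 seedlings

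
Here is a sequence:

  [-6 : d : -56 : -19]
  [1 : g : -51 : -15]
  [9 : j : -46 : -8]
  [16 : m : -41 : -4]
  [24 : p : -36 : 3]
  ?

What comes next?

First value: alternating steps +7, +8, +7, +8, …; -6, 1, 9, 16, 24 → 31.
Letter: d, g, j, m, p → s (letters move forward 3 places in the alphabet).
Third value: +5 each step, so -56, -51, -46, -41, -36 → -31.
Fourth value: alternating steps +4, +7, +4, +7, …, so -19, -15, -8, -4, 3 → 7.
Putting it together: [31 : s : -31 : 7].

[31 : s : -31 : 7]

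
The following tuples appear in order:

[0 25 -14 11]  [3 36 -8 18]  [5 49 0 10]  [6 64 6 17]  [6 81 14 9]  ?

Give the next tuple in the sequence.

First part — differences are 3, 2, 1, … (decreasing by 1 each time): 0, 3, 5, 6, 6 → 5.
Second part: perfect squares: 5², 6², 7², …; 25, 36, 49, 64, 81 → 100.
Third part: alternating steps +6, +8, +6, +8, …, so -14, -8, 0, 6, 14 → 20.
Fourth part: 11, 18, 10, 17, 9 → 16 (alternating steps +7, −8, +7, −8, …).
Putting it together: [5 100 20 16].

[5 100 20 16]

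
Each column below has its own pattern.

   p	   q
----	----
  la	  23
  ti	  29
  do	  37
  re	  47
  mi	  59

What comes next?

fa  73

Column p: la, ti, do, re, mi → fa (runs through the solfège scale do→ti).
Column q: differences are 6, 8, 10, … (increasing by 2 each time); 23, 29, 37, 47, 59 → 73.
So the next row is fa  73.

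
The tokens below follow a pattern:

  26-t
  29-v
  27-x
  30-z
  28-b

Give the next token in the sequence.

31-d

First component — alternating steps +3, −2, +3, −2, …: 26, 29, 27, 30, 28 → 31.
For the letter, letters move forward 2 places in the alphabet, wrapping Z→A: t, v, x, z, b → d.
Combining the parts gives 31-d.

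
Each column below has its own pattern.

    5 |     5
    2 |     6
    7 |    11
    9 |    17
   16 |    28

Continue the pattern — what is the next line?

25  45

For the first component, each term is the sum of the two before it: 5, 2, 7, 9, 16 → 25.
For the second component, each term is the sum of the two before it: 5, 6, 11, 17, 28 → 45.
So the next line is 25  45.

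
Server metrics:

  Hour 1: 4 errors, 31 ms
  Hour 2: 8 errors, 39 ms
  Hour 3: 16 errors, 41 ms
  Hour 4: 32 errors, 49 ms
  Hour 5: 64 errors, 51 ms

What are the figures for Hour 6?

128 errors, 59 ms

Errors: ×2 each step, so 4, 8, 16, 32, 64 → 128.
Ms: alternating steps +8, +2, +8, +2, …, so 31, 39, 41, 49, 51 → 59.
Putting it together: 128 errors, 59 ms.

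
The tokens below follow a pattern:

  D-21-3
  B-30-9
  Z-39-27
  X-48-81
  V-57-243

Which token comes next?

For the letter, letters move back 2 places in the alphabet, wrapping A→Z: D, B, Z, X, V → T.
Second component: +9 each step; 21, 30, 39, 48, 57 → 66.
For the third component, ×3 each step: 3, 9, 27, 81, 243 → 729.
Putting it together: T-66-729.

T-66-729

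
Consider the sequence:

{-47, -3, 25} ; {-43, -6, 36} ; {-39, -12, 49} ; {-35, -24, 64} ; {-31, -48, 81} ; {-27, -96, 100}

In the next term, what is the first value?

-23

First value — +4 each step: -47, -43, -39, -35, -31, -27 → -23.
Second value: -3, -6, -12, -24, -48, -96 → -192 (×2 each step).
Third value goes 25, 36, 49, 64, 81, 100 → 121 (perfect squares: 5², 6², 7², …).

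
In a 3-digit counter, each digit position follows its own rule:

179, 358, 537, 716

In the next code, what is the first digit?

First digit: +2 each step, mod 10, so 1, 3, 5, 7 → 9.

9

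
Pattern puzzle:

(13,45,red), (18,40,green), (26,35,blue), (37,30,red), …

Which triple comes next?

First entry — differences are 5, 8, 11, … (increasing by 3 each time): 13, 18, 26, 37 → 51.
Second entry: −5 each step, so 45, 40, 35, 30 → 25.
For the colour, repeats red → green → blue: red, green, blue, red → green.
Combining the parts gives (51,25,green).

(51,25,green)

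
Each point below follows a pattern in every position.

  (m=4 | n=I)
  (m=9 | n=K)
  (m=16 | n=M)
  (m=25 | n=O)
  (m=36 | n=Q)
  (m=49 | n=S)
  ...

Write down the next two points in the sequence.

(m=64 | n=U), (m=81 | n=W)

For the m, perfect squares: 2², 3², 4², …: 4, 9, 16, 25, 36, 49 → 64 → 81.
For the n, letters move forward 2 places in the alphabet: I, K, M, O, Q, S → U → W.
Putting the parts together: (m=64 | n=U) and then (m=81 | n=W).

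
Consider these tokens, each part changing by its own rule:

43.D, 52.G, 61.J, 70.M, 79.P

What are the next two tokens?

88.S then 97.V

First component: 43, 52, 61, 70, 79 → 88 → 97 (+9 each step).
Letter goes D, G, J, M, P → S → V (letters move forward 3 places in the alphabet).
Putting the parts together: 88.S and then 97.V.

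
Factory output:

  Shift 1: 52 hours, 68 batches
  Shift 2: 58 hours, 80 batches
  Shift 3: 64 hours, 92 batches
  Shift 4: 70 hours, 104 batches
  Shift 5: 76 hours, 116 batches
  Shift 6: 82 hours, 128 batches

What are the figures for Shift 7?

For the hours, +6 each step: 52, 58, 64, 70, 76, 82 → 88.
Batches goes 68, 80, 92, 104, 116, 128 → 140 (+12 each step).
Combining the parts gives 88 hours, 140 batches.

88 hours, 140 batches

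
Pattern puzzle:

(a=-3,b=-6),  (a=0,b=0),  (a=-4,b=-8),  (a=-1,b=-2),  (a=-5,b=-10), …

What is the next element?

For the a, alternating steps +3, −4, +3, −4, …: -3, 0, -4, -1, -5 → -2.
B: always 2 × the a; -6, 0, -8, -2, -10 → -4.
So the next element is (a=-2,b=-4).

(a=-2,b=-4)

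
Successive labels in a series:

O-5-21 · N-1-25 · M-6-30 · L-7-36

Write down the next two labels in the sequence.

K-13-43 then J-20-51

Letter: letters move back 1 place in the alphabet, so O, N, M, L → K → J.
Second component: 5, 1, 6, 7 → 13 → 20 (each term is the sum of the two before it).
Third component: differences are 4, 5, 6, … (increasing by 1 each time); 21, 25, 30, 36 → 43 → 51.
So the next two labels are K-13-43 and J-20-51.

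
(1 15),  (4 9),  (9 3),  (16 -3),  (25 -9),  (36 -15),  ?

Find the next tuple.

First slot: 1, 4, 9, 16, 25, 36 → 49 (perfect squares: 1², 2², 3², …).
Second slot: −6 each step; 15, 9, 3, -3, -9, -15 → -21.
Combining the parts gives (49 -21).

(49 -21)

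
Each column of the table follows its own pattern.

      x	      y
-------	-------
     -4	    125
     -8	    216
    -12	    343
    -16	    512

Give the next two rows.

For the column x, −4 each step: -4, -8, -12, -16 → -20 → -24.
Column y: perfect cubes: 5³, 6³, 7³, …, so 125, 216, 343, 512 → 729 → 1000.
Putting the parts together: -20  729 and then -24  1000.

-20  729; -24  1000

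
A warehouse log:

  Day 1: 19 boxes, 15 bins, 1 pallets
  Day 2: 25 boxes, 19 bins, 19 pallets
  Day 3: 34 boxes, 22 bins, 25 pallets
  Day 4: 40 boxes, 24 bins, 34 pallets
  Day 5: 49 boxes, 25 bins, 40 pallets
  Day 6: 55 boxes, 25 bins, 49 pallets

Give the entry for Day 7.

64 boxes, 24 bins, 55 pallets

Boxes goes 19, 25, 34, 40, 49, 55 → 64 (alternating steps +6, +9, +6, +9, …).
Bins: differences are 4, 3, 2, … (decreasing by 1 each time); 15, 19, 22, 24, 25, 25 → 24.
Pallets: 1, 19, 25, 34, 40, 49 → 55 (always the previous value of the boxes).
Combining the parts gives 64 boxes, 24 bins, 55 pallets.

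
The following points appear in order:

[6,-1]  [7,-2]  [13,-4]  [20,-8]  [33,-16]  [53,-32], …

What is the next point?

First part: 6, 7, 13, 20, 33, 53 → 86 (each term is the sum of the two before it).
Second part: ×2 each step, so -1, -2, -4, -8, -16, -32 → -64.
So the next point is [86,-64].

[86,-64]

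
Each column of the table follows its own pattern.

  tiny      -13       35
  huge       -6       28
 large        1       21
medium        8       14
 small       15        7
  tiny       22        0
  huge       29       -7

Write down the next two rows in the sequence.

large  36  -14; medium  43  -21

Size: tiny, huge, large, medium, small, tiny, huge → large → medium (repeats tiny → huge → large → medium → small).
Second component: +7 each step; -13, -6, 1, 8, 15, 22, 29 → 36 → 43.
Third component: 35, 28, 21, 14, 7, 0, -7 → -14 → -21 (together with the second component always sums to 22).
Putting the parts together: large  36  -14 and then medium  43  -21.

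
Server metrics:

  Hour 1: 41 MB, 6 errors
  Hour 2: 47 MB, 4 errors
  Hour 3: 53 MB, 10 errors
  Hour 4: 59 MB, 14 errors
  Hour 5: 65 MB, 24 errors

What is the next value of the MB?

71

MB goes 41, 47, 53, 59, 65 → 71 (+6 each step).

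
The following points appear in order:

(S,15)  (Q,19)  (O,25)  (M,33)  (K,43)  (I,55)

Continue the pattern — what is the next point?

(G,69)

Letter: S, Q, O, M, K, I → G (letters move back 2 places in the alphabet).
Second coordinate: differences are 4, 6, 8, … (increasing by 2 each time); 15, 19, 25, 33, 43, 55 → 69.
Putting it together: (G,69).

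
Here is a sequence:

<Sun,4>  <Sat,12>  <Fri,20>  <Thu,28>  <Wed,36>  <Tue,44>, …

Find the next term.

<Mon,52>

Day goes Sun, Sat, Fri, Thu, Wed, Tue → Mon (runs backward through the weekdays Mon→Sun).
Second part: 4, 12, 20, 28, 36, 44 → 52 (+8 each step).
So the next term is <Mon,52>.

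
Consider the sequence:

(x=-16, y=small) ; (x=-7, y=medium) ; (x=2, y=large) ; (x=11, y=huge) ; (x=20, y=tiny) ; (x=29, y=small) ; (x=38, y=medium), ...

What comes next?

For the x, +9 each step: -16, -7, 2, 11, 20, 29, 38 → 47.
Y: repeats small → medium → large → huge → tiny, so small, medium, large, huge, tiny, small, medium → large.
Combining the parts gives (x=47, y=large).

(x=47, y=large)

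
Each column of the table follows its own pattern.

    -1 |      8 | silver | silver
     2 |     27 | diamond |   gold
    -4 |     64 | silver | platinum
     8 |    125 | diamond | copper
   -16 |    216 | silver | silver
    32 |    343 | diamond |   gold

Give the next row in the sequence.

First component: -1, 2, -4, 8, -16, 32 → -64 (×(-2) each step).
Second component — perfect cubes: 2³, 3³, 4³, …: 8, 27, 64, 125, 216, 343 → 512.
Rank — alternates silver ↔ diamond: silver, diamond, silver, diamond, silver, diamond → silver.
For the metal, repeats silver → gold → platinum → copper: silver, gold, platinum, copper, silver, gold → platinum.
Putting it together: -64  512  silver  platinum.

-64  512  silver  platinum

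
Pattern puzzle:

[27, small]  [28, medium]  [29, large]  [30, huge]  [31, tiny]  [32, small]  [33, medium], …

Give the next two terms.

First component goes 27, 28, 29, 30, 31, 32, 33 → 34 → 35 (+1 each step).
Size: repeats small → medium → large → huge → tiny, so small, medium, large, huge, tiny, small, medium → large → huge.
Putting the parts together: [34, large] and then [35, huge].

[34, large], [35, huge]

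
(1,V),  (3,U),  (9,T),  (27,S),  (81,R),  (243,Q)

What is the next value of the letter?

Letter: letters move back 1 place in the alphabet, so V, U, T, S, R, Q → P.

P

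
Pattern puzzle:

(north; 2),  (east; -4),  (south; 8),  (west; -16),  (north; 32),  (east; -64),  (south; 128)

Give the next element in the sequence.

(west; -256)

For the direction, repeats north → east → south → west: north, east, south, west, north, east, south → west.
Second coordinate: ×(-2) each step, so 2, -4, 8, -16, 32, -64, 128 → -256.
Combining the parts gives (west; -256).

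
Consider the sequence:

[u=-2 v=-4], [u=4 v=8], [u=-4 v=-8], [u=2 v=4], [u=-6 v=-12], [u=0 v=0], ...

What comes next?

U goes -2, 4, -4, 2, -6, 0 → -8 (alternating steps +6, −8, +6, −8, …).
V: -4, 8, -8, 4, -12, 0 → -16 (always 2 × the u).
Putting it together: [u=-8 v=-16].

[u=-8 v=-16]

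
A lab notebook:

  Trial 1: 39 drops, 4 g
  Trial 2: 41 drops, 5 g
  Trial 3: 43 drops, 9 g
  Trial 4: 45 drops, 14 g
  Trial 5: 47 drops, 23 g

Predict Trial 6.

Drops: 39, 41, 43, 45, 47 → 49 (+2 each step).
G: each term is the sum of the two before it, so 4, 5, 9, 14, 23 → 37.
Combining the parts gives 49 drops, 37 g.

49 drops, 37 g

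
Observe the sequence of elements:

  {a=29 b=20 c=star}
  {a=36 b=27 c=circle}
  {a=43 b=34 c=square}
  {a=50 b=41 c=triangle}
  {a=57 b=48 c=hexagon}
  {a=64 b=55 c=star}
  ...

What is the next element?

A — +7 each step: 29, 36, 43, 50, 57, 64 → 71.
B: always 9 less than the a; 20, 27, 34, 41, 48, 55 → 62.
C goes star, circle, square, triangle, hexagon, star → circle (repeats star → circle → square → triangle → hexagon).
Combining the parts gives {a=71 b=62 c=circle}.

{a=71 b=62 c=circle}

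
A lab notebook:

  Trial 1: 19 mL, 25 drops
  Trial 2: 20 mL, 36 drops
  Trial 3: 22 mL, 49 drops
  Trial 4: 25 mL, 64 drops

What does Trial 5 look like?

ML: differences are 1, 2, 3, … (increasing by 1 each time); 19, 20, 22, 25 → 29.
Drops: perfect squares: 5², 6², 7², …, so 25, 36, 49, 64 → 81.
Putting it together: 29 mL, 81 drops.

29 mL, 81 drops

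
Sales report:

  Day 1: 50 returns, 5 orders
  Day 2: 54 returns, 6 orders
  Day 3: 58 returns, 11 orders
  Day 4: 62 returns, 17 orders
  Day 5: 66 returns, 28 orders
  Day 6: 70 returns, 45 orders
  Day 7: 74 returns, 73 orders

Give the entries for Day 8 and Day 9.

For the returns, +4 each step: 50, 54, 58, 62, 66, 70, 74 → 78 → 82.
Orders goes 5, 6, 11, 17, 28, 45, 73 → 118 → 191 (each term is the sum of the two before it).
Putting the parts together: 78 returns, 118 orders and then 82 returns, 191 orders.

78 returns, 118 orders; 82 returns, 191 orders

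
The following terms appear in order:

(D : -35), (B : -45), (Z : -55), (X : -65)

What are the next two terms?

(V : -75), (T : -85)

Letter: letters move back 2 places in the alphabet, wrapping A→Z, so D, B, Z, X → V → T.
Second value: −10 each step, so -35, -45, -55, -65 → -75 → -85.
Putting the parts together: (V : -75) and then (T : -85).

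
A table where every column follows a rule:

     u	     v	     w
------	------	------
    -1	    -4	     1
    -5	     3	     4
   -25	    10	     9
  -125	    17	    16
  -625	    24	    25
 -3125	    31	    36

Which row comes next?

-15625  38  49

Column u: -1, -5, -25, -125, -625, -3125 → -15625 (×5 each step).
Column v: -4, 3, 10, 17, 24, 31 → 38 (+7 each step).
Column w: perfect squares: 1², 2², 3², …, so 1, 4, 9, 16, 25, 36 → 49.
Combining the parts gives -15625  38  49.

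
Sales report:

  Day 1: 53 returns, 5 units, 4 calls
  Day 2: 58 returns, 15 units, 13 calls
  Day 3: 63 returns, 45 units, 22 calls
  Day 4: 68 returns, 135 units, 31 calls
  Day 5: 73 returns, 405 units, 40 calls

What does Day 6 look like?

Returns: +5 each step, so 53, 58, 63, 68, 73 → 78.
Units: ×3 each step; 5, 15, 45, 135, 405 → 1215.
Calls: +9 each step; 4, 13, 22, 31, 40 → 49.
So the next row is 78 returns, 1215 units, 49 calls.

78 returns, 1215 units, 49 calls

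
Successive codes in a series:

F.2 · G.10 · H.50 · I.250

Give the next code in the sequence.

Letter goes F, G, H, I → J (letters move forward 1 place in the alphabet).
Second component: ×5 each step; 2, 10, 50, 250 → 1250.
Combining the parts gives J.1250.

J.1250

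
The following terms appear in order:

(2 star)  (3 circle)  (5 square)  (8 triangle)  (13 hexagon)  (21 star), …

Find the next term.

First component: each term is the sum of the two before it, so 2, 3, 5, 8, 13, 21 → 34.
Shape: repeats star → circle → square → triangle → hexagon; star, circle, square, triangle, hexagon, star → circle.
So the next term is (34 circle).

(34 circle)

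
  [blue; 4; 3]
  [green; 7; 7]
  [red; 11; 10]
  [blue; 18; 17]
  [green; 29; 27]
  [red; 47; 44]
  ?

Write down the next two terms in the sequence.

Colour — repeats blue → green → red: blue, green, red, blue, green, red → blue → green.
Second entry: each term is the sum of the two before it; 4, 7, 11, 18, 29, 47 → 76 → 123.
Third entry — each term is the sum of the two before it: 3, 7, 10, 17, 27, 44 → 71 → 115.
So the next two terms are [blue; 76; 71] and [green; 123; 115].

[blue; 76; 71], [green; 123; 115]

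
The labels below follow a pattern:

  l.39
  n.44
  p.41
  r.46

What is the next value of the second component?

43

For the second component, alternating steps +5, −3, +5, −3, …: 39, 44, 41, 46 → 43.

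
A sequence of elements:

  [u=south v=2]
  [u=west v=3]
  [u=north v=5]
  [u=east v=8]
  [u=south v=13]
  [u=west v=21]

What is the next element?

U: repeats south → west → north → east, so south, west, north, east, south, west → north.
For the v, each term is the sum of the two before it: 2, 3, 5, 8, 13, 21 → 34.
So the next element is [u=north v=34].

[u=north v=34]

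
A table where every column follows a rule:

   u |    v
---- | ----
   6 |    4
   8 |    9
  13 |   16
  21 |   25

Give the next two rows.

Column u — differences are 2, 5, 8, … (increasing by 3 each time): 6, 8, 13, 21 → 32 → 46.
Column v — perfect squares: 2², 3², 4², …: 4, 9, 16, 25 → 36 → 49.
Putting the parts together: 32  36 and then 46  49.

32  36; 46  49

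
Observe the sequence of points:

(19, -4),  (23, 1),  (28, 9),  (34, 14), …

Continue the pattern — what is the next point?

First coordinate: differences are 4, 5, 6, … (increasing by 1 each time); 19, 23, 28, 34 → 41.
Second coordinate — alternating steps +5, +8, +5, +8, …: -4, 1, 9, 14 → 22.
So the next point is (41, 22).

(41, 22)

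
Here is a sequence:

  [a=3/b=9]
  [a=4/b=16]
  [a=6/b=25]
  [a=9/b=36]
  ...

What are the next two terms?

[a=13/b=49], [a=18/b=64]

A: 3, 4, 6, 9 → 13 → 18 (differences are 1, 2, 3, … (increasing by 1 each time)).
B: perfect squares: 3², 4², 5², …, so 9, 16, 25, 36 → 49 → 64.
So the next two terms are [a=13/b=49] and [a=18/b=64].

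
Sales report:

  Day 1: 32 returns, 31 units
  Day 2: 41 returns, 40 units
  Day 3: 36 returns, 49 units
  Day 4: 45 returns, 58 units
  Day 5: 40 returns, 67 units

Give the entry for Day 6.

49 returns, 76 units

Returns: alternating steps +9, −5, +9, −5, …; 32, 41, 36, 45, 40 → 49.
Units goes 31, 40, 49, 58, 67 → 76 (+9 each step).
Putting it together: 49 returns, 76 units.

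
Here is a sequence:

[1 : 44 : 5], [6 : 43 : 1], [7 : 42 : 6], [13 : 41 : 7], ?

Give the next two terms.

[20 : 40 : 13], [33 : 39 : 20]

First slot — each term is the sum of the two before it: 1, 6, 7, 13 → 20 → 33.
For the second slot, −1 each step: 44, 43, 42, 41 → 40 → 39.
For the third slot, always the previous value of the first slot: 5, 1, 6, 7 → 13 → 20.
So the next two terms are [20 : 40 : 13] and [33 : 39 : 20].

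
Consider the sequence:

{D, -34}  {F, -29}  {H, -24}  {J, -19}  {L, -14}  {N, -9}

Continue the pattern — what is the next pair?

{P, -4}

Letter: letters move forward 2 places in the alphabet, so D, F, H, J, L, N → P.
Second component — +5 each step: -34, -29, -24, -19, -14, -9 → -4.
So the next pair is {P, -4}.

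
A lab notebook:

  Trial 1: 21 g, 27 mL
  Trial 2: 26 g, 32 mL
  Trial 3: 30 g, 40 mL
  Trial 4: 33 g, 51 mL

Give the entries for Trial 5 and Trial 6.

G: differences are 5, 4, 3, … (decreasing by 1 each time); 21, 26, 30, 33 → 35 → 36.
For the mL, differences are 5, 8, 11, … (increasing by 3 each time): 27, 32, 40, 51 → 65 → 82.
So the next two lines are 35 g, 65 mL and 36 g, 82 mL.

35 g, 65 mL; 36 g, 82 mL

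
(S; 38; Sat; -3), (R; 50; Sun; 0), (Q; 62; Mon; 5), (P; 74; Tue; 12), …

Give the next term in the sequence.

Letter: letters move back 1 place in the alphabet; S, R, Q, P → O.
Second value: +12 each step, so 38, 50, 62, 74 → 86.
Day: runs through the weekdays Mon→Sun, so Sat, Sun, Mon, Tue → Wed.
For the fourth value, differences are 3, 5, 7, … (increasing by 2 each time): -3, 0, 5, 12 → 21.
So the next term is (O; 86; Wed; 21).

(O; 86; Wed; 21)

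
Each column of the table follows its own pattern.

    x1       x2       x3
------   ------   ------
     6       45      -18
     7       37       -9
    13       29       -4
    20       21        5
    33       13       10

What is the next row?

53  5  19

For the column x1, each term is the sum of the two before it: 6, 7, 13, 20, 33 → 53.
Column x2: 45, 37, 29, 21, 13 → 5 (−8 each step).
Column x3: -18, -9, -4, 5, 10 → 19 (alternating steps +9, +5, +9, +5, …).
Putting it together: 53  5  19.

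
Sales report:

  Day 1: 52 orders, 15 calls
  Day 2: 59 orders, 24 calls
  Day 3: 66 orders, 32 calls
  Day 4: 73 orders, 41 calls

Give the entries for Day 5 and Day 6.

80 orders, 49 calls; 87 orders, 58 calls

Orders — +7 each step: 52, 59, 66, 73 → 80 → 87.
Calls: alternating steps +9, +8, +9, +8, …; 15, 24, 32, 41 → 49 → 58.
So the next two lines are 80 orders, 49 calls and 87 orders, 58 calls.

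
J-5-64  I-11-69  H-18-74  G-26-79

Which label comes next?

F-35-84

Letter: J, I, H, G → F (letters move back 1 place in the alphabet).
Second component: 5, 11, 18, 26 → 35 (differences are 6, 7, 8, … (increasing by 1 each time)).
Third component: +5 each step; 64, 69, 74, 79 → 84.
Putting it together: F-35-84.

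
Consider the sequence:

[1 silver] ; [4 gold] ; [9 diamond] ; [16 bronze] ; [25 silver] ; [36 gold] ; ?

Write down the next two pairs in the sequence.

[49 diamond], [64 bronze]

First component: perfect squares: 1², 2², 3², …, so 1, 4, 9, 16, 25, 36 → 49 → 64.
Rank — repeats silver → gold → diamond → bronze: silver, gold, diamond, bronze, silver, gold → diamond → bronze.
So the next two pairs are [49 diamond] and [64 bronze].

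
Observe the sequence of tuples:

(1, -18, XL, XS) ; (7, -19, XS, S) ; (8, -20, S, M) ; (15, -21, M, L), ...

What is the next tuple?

First value goes 1, 7, 8, 15 → 23 (each term is the sum of the two before it).
Second value goes -18, -19, -20, -21 → -22 (−1 each step).
First size: XL, XS, S, M → L (runs through clothing sizes XS→XL).
Second size: runs through clothing sizes XS→XL; XS, S, M, L → XL.
Combining the parts gives (23, -22, L, XL).

(23, -22, L, XL)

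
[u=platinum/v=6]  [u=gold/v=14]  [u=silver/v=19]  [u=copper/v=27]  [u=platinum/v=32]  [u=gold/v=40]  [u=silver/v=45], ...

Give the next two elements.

[u=copper/v=53], [u=platinum/v=58]

U — repeats platinum → gold → silver → copper: platinum, gold, silver, copper, platinum, gold, silver → copper → platinum.
V — alternating steps +8, +5, +8, +5, …: 6, 14, 19, 27, 32, 40, 45 → 53 → 58.
So the next two elements are [u=copper/v=53] and [u=platinum/v=58].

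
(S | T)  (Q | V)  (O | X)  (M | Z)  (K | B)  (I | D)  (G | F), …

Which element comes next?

(E | H)

First letter: letters move back 2 places in the alphabet, so S, Q, O, M, K, I, G → E.
Second letter goes T, V, X, Z, B, D, F → H (letters move forward 2 places in the alphabet, wrapping Z→A).
Combining the parts gives (E | H).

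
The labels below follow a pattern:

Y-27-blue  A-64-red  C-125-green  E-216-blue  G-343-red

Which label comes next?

For the letter, letters move forward 2 places in the alphabet, wrapping Z→A: Y, A, C, E, G → I.
Second component — perfect cubes: 3³, 4³, 5³, …: 27, 64, 125, 216, 343 → 512.
Colour — repeats blue → red → green: blue, red, green, blue, red → green.
So the next label is I-512-green.

I-512-green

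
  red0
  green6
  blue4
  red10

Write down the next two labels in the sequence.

green8 then blue14

Colour — repeats red → green → blue: red, green, blue, red → green → blue.
For the second component, alternating steps +6, −2, +6, −2, …: 0, 6, 4, 10 → 8 → 14.
Putting the parts together: green8 and then blue14.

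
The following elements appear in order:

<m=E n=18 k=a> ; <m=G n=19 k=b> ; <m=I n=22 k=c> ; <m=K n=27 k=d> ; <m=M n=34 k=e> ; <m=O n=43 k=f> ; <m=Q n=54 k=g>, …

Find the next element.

For the m, letters move forward 2 places in the alphabet: E, G, I, K, M, O, Q → S.
N goes 18, 19, 22, 27, 34, 43, 54 → 67 (differences are 1, 3, 5, … (increasing by 2 each time)).
For the k, letters move forward 1 place in the alphabet: a, b, c, d, e, f, g → h.
So the next element is <m=S n=67 k=h>.

<m=S n=67 k=h>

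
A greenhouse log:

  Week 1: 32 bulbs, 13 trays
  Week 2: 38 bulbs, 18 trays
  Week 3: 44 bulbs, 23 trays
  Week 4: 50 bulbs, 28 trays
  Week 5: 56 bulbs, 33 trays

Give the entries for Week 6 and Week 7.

Bulbs: +6 each step; 32, 38, 44, 50, 56 → 62 → 68.
Trays: +5 each step, so 13, 18, 23, 28, 33 → 38 → 43.
Putting the parts together: 62 bulbs, 38 trays and then 68 bulbs, 43 trays.

62 bulbs, 38 trays; 68 bulbs, 43 trays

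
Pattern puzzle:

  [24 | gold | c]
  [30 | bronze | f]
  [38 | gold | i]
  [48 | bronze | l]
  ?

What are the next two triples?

[60 | gold | o], [74 | bronze | r]

First slot: differences are 6, 8, 10, … (increasing by 2 each time), so 24, 30, 38, 48 → 60 → 74.
Rank: alternates gold ↔ bronze; gold, bronze, gold, bronze → gold → bronze.
Letter: letters move forward 3 places in the alphabet, so c, f, i, l → o → r.
Putting the parts together: [60 | gold | o] and then [74 | bronze | r].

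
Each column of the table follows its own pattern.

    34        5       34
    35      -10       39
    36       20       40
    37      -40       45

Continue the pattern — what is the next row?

38  80  46

First component — +1 each step: 34, 35, 36, 37 → 38.
Second component goes 5, -10, 20, -40 → 80 (×(-2) each step).
Third component: alternating steps +5, +1, +5, +1, …, so 34, 39, 40, 45 → 46.
Combining the parts gives 38  80  46.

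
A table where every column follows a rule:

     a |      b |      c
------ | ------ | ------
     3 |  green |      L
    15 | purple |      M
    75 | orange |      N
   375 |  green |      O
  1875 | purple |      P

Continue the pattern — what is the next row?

For the column a, ×5 each step: 3, 15, 75, 375, 1875 → 9375.
For the column b, repeats green → purple → orange: green, purple, orange, green, purple → orange.
Column c — letters move forward 1 place in the alphabet: L, M, N, O, P → Q.
Combining the parts gives 9375  orange  Q.

9375  orange  Q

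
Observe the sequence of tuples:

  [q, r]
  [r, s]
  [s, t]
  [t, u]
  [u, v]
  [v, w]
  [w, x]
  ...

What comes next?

[x, y]

First letter: letters move forward 1 place in the alphabet, so q, r, s, t, u, v, w → x.
Second letter — letters move forward 1 place in the alphabet: r, s, t, u, v, w, x → y.
Combining the parts gives [x, y].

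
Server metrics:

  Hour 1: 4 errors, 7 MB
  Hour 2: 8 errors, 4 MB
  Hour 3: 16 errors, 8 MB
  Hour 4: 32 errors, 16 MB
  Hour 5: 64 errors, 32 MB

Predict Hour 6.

Errors: ×2 each step, so 4, 8, 16, 32, 64 → 128.
MB goes 7, 4, 8, 16, 32 → 64 (always the previous value of the errors).
Putting it together: 128 errors, 64 MB.

128 errors, 64 MB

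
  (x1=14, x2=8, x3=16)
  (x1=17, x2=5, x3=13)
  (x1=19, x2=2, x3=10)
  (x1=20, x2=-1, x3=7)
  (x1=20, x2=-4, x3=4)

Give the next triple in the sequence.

X1: 14, 17, 19, 20, 20 → 19 (differences are 3, 2, 1, … (decreasing by 1 each time)).
X2: −3 each step, so 8, 5, 2, -1, -4 → -7.
X3 goes 16, 13, 10, 7, 4 → 1 (always 8 more than the x2).
So the next triple is (x1=19, x2=-7, x3=1).

(x1=19, x2=-7, x3=1)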